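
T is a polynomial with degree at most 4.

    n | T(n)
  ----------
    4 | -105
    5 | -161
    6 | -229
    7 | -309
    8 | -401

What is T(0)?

Write T(n) = an^4 + bn³ + cn² + dn + e; the 5 given values yield a linear system in the 5 coefficients.
Solving, the top 2 coefficients vanish, and T(n) = -6n² - 2n - 1.
The constant term is T(0) = -1.

-1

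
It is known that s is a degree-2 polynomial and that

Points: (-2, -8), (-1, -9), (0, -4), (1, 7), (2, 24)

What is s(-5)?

Write s(t) = at² + bt + c; the 5 given values yield a linear system in the 3 coefficients.
Solving, s(t) = 3t² + 8t - 4.
Then s(-5) = 31.

31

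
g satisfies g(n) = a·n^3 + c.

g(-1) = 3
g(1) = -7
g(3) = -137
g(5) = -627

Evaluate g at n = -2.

38

From g(-1) = 3 and g(1) = -7: -1a + c = 3 and 1a + c = -7.
Subtracting: 2a = -10, so a = -5; then c = 3 − (-5)·(-1) = -2.
So g(n) = -5n³ − 2, and g(-2) = 38.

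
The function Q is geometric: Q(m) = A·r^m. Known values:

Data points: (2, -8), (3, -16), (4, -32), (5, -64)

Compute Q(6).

Consecutive ratio: -16/(-8) = 2, and -32/(-16) = 2, so r = 2.
Then A·2^2 = -8 gives A = -2, and Q(m) = -2·2^m.
Q(6) = -2·2^6 = -128.

-128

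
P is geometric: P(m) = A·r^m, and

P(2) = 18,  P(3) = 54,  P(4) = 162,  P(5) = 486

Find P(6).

Consecutive ratio: 54/18 = 3, and 162/54 = 3, so r = 3.
Then A·3^2 = 18 gives A = 2, and P(m) = 2·3^m.
P(6) = 2·3^6 = 1458.

1458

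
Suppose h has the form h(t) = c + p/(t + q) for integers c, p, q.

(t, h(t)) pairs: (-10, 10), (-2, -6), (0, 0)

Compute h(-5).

(h(t) − c)(t + q) = p for each data point; the three points give a linear system in c and q, then p follows.
Solving: c = 6, q = 4, p = -24, so h(t) = 6 − 24/(t + 4).
Then h(-5) = 6 − 24/(-1) = 30.

30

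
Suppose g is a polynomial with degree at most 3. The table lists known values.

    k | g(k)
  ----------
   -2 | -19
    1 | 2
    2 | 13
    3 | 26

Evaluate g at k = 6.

Write g(k) = ak³ + bk² + ck + d; the 4 given values yield a linear system in the 4 coefficients.
Solving, the leading coefficient vanishes, and g(k) = k² + 8k - 7.
Then g(6) = 77.

77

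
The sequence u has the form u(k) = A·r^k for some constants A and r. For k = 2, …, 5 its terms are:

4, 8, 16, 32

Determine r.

2

Consecutive ratio: 8/4 = 2, and 16/8 = 2, so r = 2.
Then A·2^2 = 4 gives A = 1, and u(k) = 1·2^k.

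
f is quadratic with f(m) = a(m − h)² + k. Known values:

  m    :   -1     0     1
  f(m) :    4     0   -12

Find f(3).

-60

First differences -4, -12; second difference -8 = 2a, so a = -4.
Expanding, the m-coefficient is −2ah = 8h; matching it to the data gives h = -1, and then k = 4.
So f(m) = -4(m + 1)² + 4.
f(3) = -4·4² + 4 = -60.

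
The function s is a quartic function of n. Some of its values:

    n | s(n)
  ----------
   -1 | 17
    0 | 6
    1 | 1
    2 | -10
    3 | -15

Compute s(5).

Write s(n) = an^4 + bn³ + cn² + dn + e; the 5 given values yield a linear system in the 5 coefficients.
Solving, s(n) = n^4 - 4n³ + 2n² - 4n + 6.
Then s(5) = 161.

161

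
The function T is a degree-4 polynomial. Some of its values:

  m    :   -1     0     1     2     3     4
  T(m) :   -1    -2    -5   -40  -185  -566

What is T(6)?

First differences: -1, -3, -35, -145, -381. Second differences: -2, -32, -110, -236. Third differences: -30, -78, -126. Fourth differences: -48, -48.
Level-4 differences are constant, so T has degree 4.
Fitting a degree-4 polynomial gives T(m) = -2m^4 - m³ + m² - m - 2.
Then T(6) = -2780.

-2780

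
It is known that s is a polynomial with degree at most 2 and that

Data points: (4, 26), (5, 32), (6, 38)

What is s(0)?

2

Write s(m) = am² + bm + c; the 3 given values yield a linear system in the 3 coefficients.
Solving, the leading coefficient vanishes, and s(m) = 6m + 2.
The constant term is s(0) = 2.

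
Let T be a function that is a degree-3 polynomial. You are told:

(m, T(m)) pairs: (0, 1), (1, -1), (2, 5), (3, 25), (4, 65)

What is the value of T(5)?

First differences: -2, 6, 20, 40. Second differences: 8, 14, 20. Third differences: 6, 6.
Level-3 differences are constant, so T has degree 3.
Fitting a degree-3 polynomial gives T(m) = m³ + m² - 4m + 1.
Then T(5) = 131.

131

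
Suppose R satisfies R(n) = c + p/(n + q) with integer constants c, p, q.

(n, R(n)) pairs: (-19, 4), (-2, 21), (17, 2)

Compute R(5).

(R(n) − c)(n + q) = p for each data point; the three points give a linear system in c and q, then p follows.
Solving: c = 3, q = 1, p = -18, so R(n) = 3 − 18/(n + 1).
Then R(5) = 3 − 18/6 = 0.

0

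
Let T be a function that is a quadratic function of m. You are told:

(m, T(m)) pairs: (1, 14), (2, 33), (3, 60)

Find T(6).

Write T(m) = am² + bm + c; the 3 given values yield a linear system in the 3 coefficients.
Solving, T(m) = 4m² + 7m + 3.
Then T(6) = 189.

189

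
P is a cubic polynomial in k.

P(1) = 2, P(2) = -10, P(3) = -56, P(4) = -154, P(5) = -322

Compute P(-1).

First differences: -12, -46, -98, -168. Second differences: -34, -52, -70. Third differences: -18, -18.
Level-3 differences are constant, so P has degree 3.
Fitting a degree-3 polynomial gives P(k) = -3k³ + k² + 6k - 2.
Then P(-1) = -4.

-4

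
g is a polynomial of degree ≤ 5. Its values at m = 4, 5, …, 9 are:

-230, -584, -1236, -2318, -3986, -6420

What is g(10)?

Write g(m) = am^5 + bm^4 + cm³ + dm² + em + p; the 6 given values yield a linear system in the 6 coefficients.
Solving, the leading coefficient vanishes, and g(m) = -m^4 + 2m² - 3m + 6.
Then g(10) = -9824.

-9824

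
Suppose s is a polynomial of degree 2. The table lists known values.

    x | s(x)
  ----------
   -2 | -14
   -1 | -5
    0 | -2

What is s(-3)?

-29

Write s(x) = ax² + bx + c; the 3 given values yield a linear system in the 3 coefficients.
Solving, s(x) = -3x² - 2.
Then s(-3) = -29.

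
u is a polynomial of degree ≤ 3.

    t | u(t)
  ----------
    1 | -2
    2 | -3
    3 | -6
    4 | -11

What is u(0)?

Write u(t) = at³ + bt² + ct + d; the 4 given values yield a linear system in the 4 coefficients.
Solving, the leading coefficient vanishes, and u(t) = -t² + 2t - 3.
The constant term is u(0) = -3.

-3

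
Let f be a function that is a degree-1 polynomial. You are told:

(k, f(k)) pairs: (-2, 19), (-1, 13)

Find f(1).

1

Write f(k) = ak + b; the 2 given values yield a linear system in the 2 coefficients.
Solving, f(k) = -6k + 7.
Then f(1) = 1.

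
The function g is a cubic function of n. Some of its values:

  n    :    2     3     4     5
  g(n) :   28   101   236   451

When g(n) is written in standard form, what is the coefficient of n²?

Write g(n) = an³ + bn² + cn + d; the 4 given values yield a linear system in the 4 coefficients.
Solving, g(n) = 3n³ + 4n² - 4n - 4.
The coefficient of n² is 4.

4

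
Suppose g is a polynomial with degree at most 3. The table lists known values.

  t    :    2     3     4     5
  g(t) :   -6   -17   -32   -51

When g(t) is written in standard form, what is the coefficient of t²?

Write g(t) = at³ + bt² + ct + d; the 4 given values yield a linear system in the 4 coefficients.
Solving, the leading coefficient vanishes, and g(t) = -2t² - t + 4.
The coefficient of t² is -2.

-2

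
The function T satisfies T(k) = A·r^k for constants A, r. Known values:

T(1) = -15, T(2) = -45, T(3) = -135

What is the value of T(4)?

-405

Consecutive ratio: -45/(-15) = 3, and -135/(-45) = 3, so r = 3.
Then A·3^1 = -15 gives A = -5, and T(k) = -5·3^k.
T(4) = -5·3^4 = -405.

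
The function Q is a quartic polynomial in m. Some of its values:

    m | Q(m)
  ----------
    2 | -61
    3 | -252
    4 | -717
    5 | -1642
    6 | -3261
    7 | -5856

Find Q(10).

-23037

First differences: -191, -465, -925, -1619, -2595. Second differences: -274, -460, -694, -976. Third differences: -186, -234, -282. Fourth differences: -48, -48.
Level-4 differences are constant, so Q has degree 4.
Fitting a degree-4 polynomial gives Q(m) = -2m^4 - 3m³ - 4m + 3.
Then Q(10) = -23037.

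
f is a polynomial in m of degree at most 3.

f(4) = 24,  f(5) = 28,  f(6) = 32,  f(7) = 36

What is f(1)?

First differences: 4, 4, 4.
Level-1 differences are constant, so f has degree 1.
Fitting a degree-1 polynomial gives f(m) = 4m + 8.
Then f(1) = 12.

12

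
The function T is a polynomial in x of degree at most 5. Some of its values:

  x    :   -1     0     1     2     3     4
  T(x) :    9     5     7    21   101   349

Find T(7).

Write T(x) = ax^5 + bx^4 + cx³ + dx² + ex + p; the 6 given values yield a linear system in the 6 coefficients.
Solving, the leading coefficient vanishes, and T(x) = 2x^4 - 3x³ + x² + 2x + 5.
Then T(7) = 3841.

3841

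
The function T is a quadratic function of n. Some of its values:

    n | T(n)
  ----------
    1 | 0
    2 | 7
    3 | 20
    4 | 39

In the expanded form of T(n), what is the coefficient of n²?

First differences: 7, 13, 19. Second differences: 6, 6.
Level-2 differences are constant, so T has degree 2.
Fitting a degree-2 polynomial gives T(n) = 3n² - 2n - 1.
The coefficient of n² is 3.

3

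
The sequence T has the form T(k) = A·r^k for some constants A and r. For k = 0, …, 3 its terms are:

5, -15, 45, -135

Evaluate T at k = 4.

405

Consecutive ratio: -15/5 = -3, and 45/(-15) = -3, so r = -3.
Then A·(-3)^0 = 5 gives A = 5, and T(k) = 5·(-3)^k.
T(4) = 5·(-3)^4 = 405.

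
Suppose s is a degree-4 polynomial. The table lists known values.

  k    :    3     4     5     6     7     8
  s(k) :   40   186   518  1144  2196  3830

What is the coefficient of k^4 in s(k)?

1

First differences: 146, 332, 626, 1052, 1634. Second differences: 186, 294, 426, 582. Third differences: 108, 132, 156. Fourth differences: 24, 24.
Level-4 differences are constant, so s has degree 4.
Fitting a degree-4 polynomial gives s(k) = k^4 - 4k² - k - 2.
The coefficient of k^4 is 1.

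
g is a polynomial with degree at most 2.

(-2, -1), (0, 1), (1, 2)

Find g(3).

Write g(k) = ak² + bk + c; the 3 given values yield a linear system in the 3 coefficients.
Solving, the leading coefficient vanishes, and g(k) = k + 1.
Then g(3) = 4.

4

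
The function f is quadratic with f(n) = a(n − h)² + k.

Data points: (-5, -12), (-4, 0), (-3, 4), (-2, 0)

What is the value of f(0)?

-32

First differences 12, 4, -4; second difference -8 = 2a, so a = -4.
Expanding, the n-coefficient is −2ah = 8h; matching it to the data gives h = -3, and then k = 4.
So f(n) = -4(n + 3)² + 4.
f(0) = -4·3² + 4 = -32.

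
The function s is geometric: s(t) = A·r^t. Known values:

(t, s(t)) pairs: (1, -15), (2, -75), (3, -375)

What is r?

5

Consecutive ratio: -75/(-15) = 5, and -375/(-75) = 5, so r = 5.
Then A·5^1 = -15 gives A = -3, and s(t) = -3·5^t.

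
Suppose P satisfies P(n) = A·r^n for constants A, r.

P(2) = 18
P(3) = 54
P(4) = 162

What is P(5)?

486

Consecutive ratio: 54/18 = 3, and 162/54 = 3, so r = 3.
Then A·3^2 = 18 gives A = 2, and P(n) = 2·3^n.
P(5) = 2·3^5 = 486.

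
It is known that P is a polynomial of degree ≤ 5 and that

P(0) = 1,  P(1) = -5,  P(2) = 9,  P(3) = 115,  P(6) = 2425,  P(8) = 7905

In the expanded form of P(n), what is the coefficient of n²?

Write P(n) = an^5 + bn^4 + cn³ + dn² + en + p; the 6 given values yield a linear system in the 6 coefficients.
Solving, the leading coefficient vanishes, and P(n) = 2n^4 - 4n² - 4n + 1.
The coefficient of n² is -4.

-4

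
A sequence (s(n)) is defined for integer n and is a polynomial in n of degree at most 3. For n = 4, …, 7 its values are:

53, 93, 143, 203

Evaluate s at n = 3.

Write s(n) = an³ + bn² + cn + d; the 4 given values yield a linear system in the 4 coefficients.
Solving, the leading coefficient vanishes, and s(n) = 5n² - 5n - 7.
Then s(3) = 23.

23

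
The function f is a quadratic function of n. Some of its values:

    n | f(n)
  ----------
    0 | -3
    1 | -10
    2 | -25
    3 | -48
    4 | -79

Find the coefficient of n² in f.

-4

First differences: -7, -15, -23, -31. Second differences: -8, -8, -8.
Level-2 differences are constant, so f has degree 2.
Fitting a degree-2 polynomial gives f(n) = -4n² - 3n - 3.
The coefficient of n² is -4.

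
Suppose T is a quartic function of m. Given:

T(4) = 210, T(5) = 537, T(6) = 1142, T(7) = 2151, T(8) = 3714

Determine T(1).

-3

Write T(m) = am^4 + bm³ + cm² + dm + e; the 5 given values yield a linear system in the 5 coefficients.
Solving, T(m) = m^4 - m³ + 3m² - 8m + 2.
Then T(1) = -3.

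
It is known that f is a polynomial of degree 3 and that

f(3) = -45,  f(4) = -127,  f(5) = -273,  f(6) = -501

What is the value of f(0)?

-3

Write f(k) = ak³ + bk² + ck + d; the 4 given values yield a linear system in the 4 coefficients.
Solving, f(k) = -3k³ + 4k² + k - 3.
Then f(0) = -3.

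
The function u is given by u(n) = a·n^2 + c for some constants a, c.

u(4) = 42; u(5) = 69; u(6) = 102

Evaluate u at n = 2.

From u(4) = 42 and u(5) = 69: 16a + c = 42 and 25a + c = 69.
Subtracting: 9a = 27, so a = 3; then c = 42 − 3·16 = -6.
So u(n) = 3n² − 6, and u(2) = 6.

6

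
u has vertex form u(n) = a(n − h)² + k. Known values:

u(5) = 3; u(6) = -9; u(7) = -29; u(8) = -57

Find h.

First differences -12, -20, -28; second difference -8 = 2a, so a = -4.
Expanding, the n-coefficient is −2ah = 8h; matching it to the data gives h = 4, and then k = 7.
So u(n) = -4(n − 4)² + 7.
Hence h = 4.

4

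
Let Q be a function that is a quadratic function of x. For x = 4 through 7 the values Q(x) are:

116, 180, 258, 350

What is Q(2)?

30

First differences: 64, 78, 92. Second differences: 14, 14.
Level-2 differences are constant, so Q has degree 2.
Fitting a degree-2 polynomial gives Q(x) = 7x² + x.
Then Q(2) = 30.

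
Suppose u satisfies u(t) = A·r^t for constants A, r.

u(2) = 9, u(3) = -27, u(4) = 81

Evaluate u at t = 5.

-243

Consecutive ratio: -27/9 = -3, and 81/(-27) = -3, so r = -3.
Then A·(-3)^2 = 9 gives A = 1, and u(t) = 1·(-3)^t.
u(5) = 1·(-3)^5 = -243.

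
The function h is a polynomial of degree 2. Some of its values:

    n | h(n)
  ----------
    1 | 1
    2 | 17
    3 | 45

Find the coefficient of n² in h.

Write h(n) = an² + bn + c; the 3 given values yield a linear system in the 3 coefficients.
Solving, h(n) = 6n² - 2n - 3.
The coefficient of n² is 6.

6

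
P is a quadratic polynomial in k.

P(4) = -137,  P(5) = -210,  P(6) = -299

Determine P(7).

Write P(k) = ak² + bk + c; the 3 given values yield a linear system in the 3 coefficients.
Solving, P(k) = -8k² - k - 5.
Then P(7) = -404.

-404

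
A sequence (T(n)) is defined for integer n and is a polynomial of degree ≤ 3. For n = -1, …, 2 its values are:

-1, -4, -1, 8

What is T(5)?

Write T(n) = an³ + bn² + cn + d; the 4 given values yield a linear system in the 4 coefficients.
Solving, the leading coefficient vanishes, and T(n) = 3n² - 4.
Then T(5) = 71.

71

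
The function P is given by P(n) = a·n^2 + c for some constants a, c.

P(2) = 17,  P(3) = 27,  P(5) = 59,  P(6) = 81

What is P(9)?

171

From P(2) = 17 and P(3) = 27: 4a + c = 17 and 9a + c = 27.
Subtracting: 5a = 10, so a = 2; then c = 17 − 2·4 = 9.
So P(n) = 2n² + 9, and P(9) = 171.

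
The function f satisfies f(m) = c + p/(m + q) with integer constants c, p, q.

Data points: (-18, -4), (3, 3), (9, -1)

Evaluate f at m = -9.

(f(m) − c)(m + q) = p for each data point; the three points give a linear system in c and q, then p follows.
Solving: c = -3, q = 0, p = 18, so f(m) = -3 + 18/(m + 0).
Then f(-9) = -3 + 18/(-9) = -5.

-5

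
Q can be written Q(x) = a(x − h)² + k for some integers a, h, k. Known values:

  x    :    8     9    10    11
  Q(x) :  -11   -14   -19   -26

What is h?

7

First differences -3, -5, -7; second difference -2 = 2a, so a = -1.
Expanding, the x-coefficient is −2ah = 2h; matching it to the data gives h = 7, and then k = -10.
So Q(x) = -1(x − 7)² − 10.
Hence h = 7.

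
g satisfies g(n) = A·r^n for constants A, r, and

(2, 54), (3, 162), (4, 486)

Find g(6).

4374

Consecutive ratio: 162/54 = 3, and 486/162 = 3, so r = 3.
Then A·3^2 = 54 gives A = 6, and g(n) = 6·3^n.
g(6) = 6·3^6 = 4374.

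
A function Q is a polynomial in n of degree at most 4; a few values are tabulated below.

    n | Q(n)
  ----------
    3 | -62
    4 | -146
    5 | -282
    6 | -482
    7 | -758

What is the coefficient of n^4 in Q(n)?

0

Write Q(n) = an^4 + bn³ + cn² + dn + e; the 5 given values yield a linear system in the 5 coefficients.
Solving, the leading coefficient vanishes, and Q(n) = -2n³ - 2n² + 4n - 2.
The coefficient of n^4 is 0.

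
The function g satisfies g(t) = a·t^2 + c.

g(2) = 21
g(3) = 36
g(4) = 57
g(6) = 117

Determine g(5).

84

From g(2) = 21 and g(3) = 36: 4a + c = 21 and 9a + c = 36.
Subtracting: 5a = 15, so a = 3; then c = 21 − 3·4 = 9.
So g(t) = 3t² + 9, and g(5) = 84.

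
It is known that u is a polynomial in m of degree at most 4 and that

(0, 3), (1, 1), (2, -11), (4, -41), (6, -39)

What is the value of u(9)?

129

Write u(m) = am^4 + bm³ + cm² + dm + e; the 5 given values yield a linear system in the 5 coefficients.
Solving, the leading coefficient vanishes, and u(m) = m³ - 8m² + 5m + 3.
Then u(9) = 129.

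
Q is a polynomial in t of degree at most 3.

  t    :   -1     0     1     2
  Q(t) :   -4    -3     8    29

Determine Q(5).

First differences: 1, 11, 21. Second differences: 10, 10.
Level-2 differences are constant, so Q has degree 2.
Fitting a degree-2 polynomial gives Q(t) = 5t² + 6t - 3.
Then Q(5) = 152.

152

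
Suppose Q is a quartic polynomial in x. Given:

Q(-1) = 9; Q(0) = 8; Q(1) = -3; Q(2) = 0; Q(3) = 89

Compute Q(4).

Write Q(x) = ax^4 + bx³ + cx² + dx + e; the 5 given values yield a linear system in the 5 coefficients.
Solving, Q(x) = 2x^4 - 7x² - 6x + 8.
Then Q(4) = 384.

384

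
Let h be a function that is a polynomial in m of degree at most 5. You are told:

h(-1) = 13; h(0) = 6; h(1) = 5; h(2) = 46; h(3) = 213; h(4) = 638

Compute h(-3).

Write h(m) = am^5 + bm^4 + cm³ + dm² + em + p; the 6 given values yield a linear system in the 6 coefficients.
Solving, the leading coefficient vanishes, and h(m) = 2m^4 + 2m³ + m² - 6m + 6.
Then h(-3) = 141.

141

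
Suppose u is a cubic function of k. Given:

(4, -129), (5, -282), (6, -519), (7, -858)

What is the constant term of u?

3

Write u(k) = ak³ + bk² + ck + d; the 4 given values yield a linear system in the 4 coefficients.
Solving, u(k) = -3k³ + 3k² + 3k + 3.
The constant term is u(0) = 3.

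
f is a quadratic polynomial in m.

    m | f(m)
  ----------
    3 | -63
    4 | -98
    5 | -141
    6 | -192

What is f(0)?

-6

First differences: -35, -43, -51. Second differences: -8, -8.
Level-2 differences are constant, so f has degree 2.
Fitting a degree-2 polynomial gives f(m) = -4m² - 7m - 6.
The constant term is f(0) = -6.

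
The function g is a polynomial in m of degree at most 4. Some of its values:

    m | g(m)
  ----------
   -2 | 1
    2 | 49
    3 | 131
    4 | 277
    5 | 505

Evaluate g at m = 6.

833

Write g(m) = am^4 + bm³ + cm² + dm + e; the 5 given values yield a linear system in the 5 coefficients.
Solving, the leading coefficient vanishes, and g(m) = 3m³ + 5m² + 5.
Then g(6) = 833.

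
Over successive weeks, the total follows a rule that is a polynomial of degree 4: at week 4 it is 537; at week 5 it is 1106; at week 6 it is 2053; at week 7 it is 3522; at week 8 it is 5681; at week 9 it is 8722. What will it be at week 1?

18

Write the value at t as s(t).
Write s(t) = at^4 + bt³ + ct² + dt + e; the 6 given values yield a linear system in the 5 coefficients.
Solving, s(t) = t^4 + 2t³ + 8t² + 6t + 1.
Then s(1) = 18.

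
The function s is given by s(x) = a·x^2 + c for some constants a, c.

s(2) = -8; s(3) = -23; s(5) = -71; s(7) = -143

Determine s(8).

-188

From s(2) = -8 and s(3) = -23: 4a + c = -8 and 9a + c = -23.
Subtracting: 5a = -15, so a = -3; then c = -8 − (-3)·4 = 4.
So s(x) = -3x² + 4, and s(8) = -188.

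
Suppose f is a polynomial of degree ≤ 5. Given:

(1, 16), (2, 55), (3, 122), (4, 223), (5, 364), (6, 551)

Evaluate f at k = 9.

First differences: 39, 67, 101, 141, 187. Second differences: 28, 34, 40, 46. Third differences: 6, 6, 6.
Level-3 differences are constant, so f has degree 3.
Fitting a degree-3 polynomial gives f(k) = k³ + 8k² + 8k - 1.
Then f(9) = 1448.

1448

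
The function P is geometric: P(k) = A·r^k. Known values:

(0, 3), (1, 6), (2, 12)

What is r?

2

Consecutive ratio: 6/3 = 2, and 12/6 = 2, so r = 2.
Then A·2^0 = 3 gives A = 3, and P(k) = 3·2^k.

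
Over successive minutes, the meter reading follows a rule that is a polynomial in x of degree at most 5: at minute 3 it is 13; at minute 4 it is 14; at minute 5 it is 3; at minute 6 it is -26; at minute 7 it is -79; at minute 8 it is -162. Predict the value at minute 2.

6

Write the value at x as T(x).
First differences: 1, -11, -29, -53, -83. Second differences: -12, -18, -24, -30. Third differences: -6, -6, -6.
Level-3 differences are constant, so T has degree 3.
Fitting a degree-3 polynomial gives T(x) = -x³ + 6x² - 4x - 2.
Then T(2) = 6.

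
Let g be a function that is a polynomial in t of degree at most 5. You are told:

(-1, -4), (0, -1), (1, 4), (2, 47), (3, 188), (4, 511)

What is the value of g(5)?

Write g(t) = at^5 + bt^4 + ct³ + dt² + et + p; the 6 given values yield a linear system in the 6 coefficients.
Solving, the leading coefficient vanishes, and g(t) = t^4 + 4t³ - 1.
Then g(5) = 1124.

1124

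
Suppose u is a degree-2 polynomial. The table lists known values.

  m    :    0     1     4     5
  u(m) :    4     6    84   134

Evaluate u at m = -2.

36

Write u(m) = am² + bm + c; the 4 given values yield a linear system in the 3 coefficients.
Solving, u(m) = 6m² - 4m + 4.
Then u(-2) = 36.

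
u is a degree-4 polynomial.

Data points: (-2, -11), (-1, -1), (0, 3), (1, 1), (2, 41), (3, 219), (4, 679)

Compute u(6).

3261

First differences: 10, 4, -2, 40, 178, 460. Second differences: -6, -6, 42, 138, 282. Third differences: 0, 48, 96, 144. Fourth differences: 48, 48, 48.
Level-4 differences are constant, so u has degree 4.
Fitting a degree-4 polynomial gives u(x) = 2x^4 + 4x³ - 5x² - 3x + 3.
Then u(6) = 3261.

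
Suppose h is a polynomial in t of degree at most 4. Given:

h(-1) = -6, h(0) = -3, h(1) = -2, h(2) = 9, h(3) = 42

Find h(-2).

Write h(t) = at^4 + bt³ + ct² + dt + e; the 5 given values yield a linear system in the 5 coefficients.
Solving, the leading coefficient vanishes, and h(t) = 2t³ - t² - 3.
Then h(-2) = -23.

-23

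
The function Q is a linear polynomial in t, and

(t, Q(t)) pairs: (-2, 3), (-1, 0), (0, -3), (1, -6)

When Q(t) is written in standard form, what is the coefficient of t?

-3

Write Q(t) = at + b; the 4 given values yield a linear system in the 2 coefficients.
Solving, Q(t) = -3t - 3.
The coefficient of t is -3.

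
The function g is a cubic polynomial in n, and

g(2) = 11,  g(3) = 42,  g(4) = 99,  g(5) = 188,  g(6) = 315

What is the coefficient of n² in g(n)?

4

First differences: 31, 57, 89, 127. Second differences: 26, 32, 38. Third differences: 6, 6.
Level-3 differences are constant, so g has degree 3.
Fitting a degree-3 polynomial gives g(n) = n³ + 4n² - 8n + 3.
The coefficient of n² is 4.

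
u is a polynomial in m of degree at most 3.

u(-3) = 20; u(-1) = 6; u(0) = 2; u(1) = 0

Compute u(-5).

42

Write u(m) = am³ + bm² + cm + d; the 4 given values yield a linear system in the 4 coefficients.
Solving, the leading coefficient vanishes, and u(m) = m² - 3m + 2.
Then u(-5) = 42.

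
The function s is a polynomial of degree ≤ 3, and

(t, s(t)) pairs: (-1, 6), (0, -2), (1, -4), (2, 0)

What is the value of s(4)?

First differences: -8, -2, 4. Second differences: 6, 6.
Level-2 differences are constant, so s has degree 2.
Fitting a degree-2 polynomial gives s(t) = 3t² - 5t - 2.
Then s(4) = 26.

26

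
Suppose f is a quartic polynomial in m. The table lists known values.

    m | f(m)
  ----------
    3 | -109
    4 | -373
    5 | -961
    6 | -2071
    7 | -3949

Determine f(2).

Write f(m) = am^4 + bm³ + cm² + dm + e; the 5 given values yield a linear system in the 5 coefficients.
Solving, f(m) = -2m^4 + 3m³ - 4m² + 3m - 1.
Then f(2) = -19.

-19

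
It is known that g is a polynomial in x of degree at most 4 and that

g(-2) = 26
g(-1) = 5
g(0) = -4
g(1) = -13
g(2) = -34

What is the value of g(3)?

-79

First differences: -21, -9, -9, -21. Second differences: 12, 0, -12. Third differences: -12, -12.
Level-3 differences are constant, so g has degree 3.
Fitting a degree-3 polynomial gives g(x) = -2x³ - 7x - 4.
Then g(3) = -79.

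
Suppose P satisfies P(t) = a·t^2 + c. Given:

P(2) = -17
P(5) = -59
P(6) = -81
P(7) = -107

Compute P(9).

-171

From P(2) = -17 and P(5) = -59: 4a + c = -17 and 25a + c = -59.
Subtracting: 21a = -42, so a = -2; then c = -17 − (-2)·4 = -9.
So P(t) = -2t² − 9, and P(9) = -171.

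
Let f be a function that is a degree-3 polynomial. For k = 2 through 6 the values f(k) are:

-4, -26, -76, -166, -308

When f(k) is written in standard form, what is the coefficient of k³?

-2

Write f(k) = ak³ + bk² + ck + d; the 5 given values yield a linear system in the 4 coefficients.
Solving, f(k) = -2k³ + 4k² - 4k + 4.
The coefficient of k³ is -2.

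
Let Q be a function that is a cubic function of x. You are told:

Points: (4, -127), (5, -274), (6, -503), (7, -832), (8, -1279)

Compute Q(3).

-44

First differences: -147, -229, -329, -447. Second differences: -82, -100, -118. Third differences: -18, -18.
Level-3 differences are constant, so Q has degree 3.
Fitting a degree-3 polynomial gives Q(x) = -3x³ + 4x² + 1.
Then Q(3) = -44.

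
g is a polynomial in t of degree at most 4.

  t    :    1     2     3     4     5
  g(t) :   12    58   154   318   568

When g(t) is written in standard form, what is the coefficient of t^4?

First differences: 46, 96, 164, 250. Second differences: 50, 68, 86. Third differences: 18, 18.
Level-3 differences are constant, so g has degree 3.
Fitting a degree-3 polynomial gives g(t) = 3t³ + 7t² + 4t - 2.
The coefficient of t^4 is 0.

0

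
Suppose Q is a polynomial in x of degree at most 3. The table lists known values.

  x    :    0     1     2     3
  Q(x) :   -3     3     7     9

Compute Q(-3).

First differences: 6, 4, 2. Second differences: -2, -2.
Level-2 differences are constant, so Q has degree 2.
Fitting a degree-2 polynomial gives Q(x) = -x² + 7x - 3.
Then Q(-3) = -33.

-33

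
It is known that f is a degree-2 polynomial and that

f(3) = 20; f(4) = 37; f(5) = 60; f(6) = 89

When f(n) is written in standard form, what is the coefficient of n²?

3

Write f(n) = an² + bn + c; the 4 given values yield a linear system in the 3 coefficients.
Solving, f(n) = 3n² - 4n + 5.
The coefficient of n² is 3.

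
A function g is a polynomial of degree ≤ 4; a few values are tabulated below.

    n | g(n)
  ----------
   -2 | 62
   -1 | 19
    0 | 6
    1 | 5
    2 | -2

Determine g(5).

First differences: -43, -13, -1, -7. Second differences: 30, 12, -6. Third differences: -18, -18.
Level-3 differences are constant, so g has degree 3.
Fitting a degree-3 polynomial gives g(n) = -3n³ + 6n² - 4n + 6.
Then g(5) = -239.

-239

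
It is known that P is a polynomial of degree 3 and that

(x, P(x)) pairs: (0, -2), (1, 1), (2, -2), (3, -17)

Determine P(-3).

Write P(x) = ax³ + bx² + cx + d; the 4 given values yield a linear system in the 4 coefficients.
Solving, P(x) = -x³ + 4x - 2.
Then P(-3) = 13.

13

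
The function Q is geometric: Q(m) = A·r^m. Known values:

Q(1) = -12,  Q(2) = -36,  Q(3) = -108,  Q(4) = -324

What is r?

Consecutive ratio: -36/(-12) = 3, and -108/(-36) = 3, so r = 3.
Then A·3^1 = -12 gives A = -4, and Q(m) = -4·3^m.

3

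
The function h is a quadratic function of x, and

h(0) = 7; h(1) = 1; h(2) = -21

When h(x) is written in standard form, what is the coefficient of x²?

-8

Write h(x) = ax² + bx + c; the 3 given values yield a linear system in the 3 coefficients.
Solving, h(x) = -8x² + 2x + 7.
The coefficient of x² is -8.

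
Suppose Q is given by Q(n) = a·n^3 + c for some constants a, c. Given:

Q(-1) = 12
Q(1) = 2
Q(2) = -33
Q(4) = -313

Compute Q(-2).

47

From Q(-1) = 12 and Q(1) = 2: -1a + c = 12 and 1a + c = 2.
Subtracting: 2a = -10, so a = -5; then c = 12 − (-5)·(-1) = 7.
So Q(n) = -5n³ + 7, and Q(-2) = 47.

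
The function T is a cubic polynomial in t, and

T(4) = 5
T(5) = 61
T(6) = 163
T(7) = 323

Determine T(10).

Write T(t) = at³ + bt² + ct + d; the 4 given values yield a linear system in the 4 coefficients.
Solving, T(t) = 2t³ - 7t² - 3t + 1.
Then T(10) = 1271.

1271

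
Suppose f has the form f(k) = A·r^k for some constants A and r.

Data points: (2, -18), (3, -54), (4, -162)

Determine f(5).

Consecutive ratio: -54/(-18) = 3, and -162/(-54) = 3, so r = 3.
Then A·3^2 = -18 gives A = -2, and f(k) = -2·3^k.
f(5) = -2·3^5 = -486.

-486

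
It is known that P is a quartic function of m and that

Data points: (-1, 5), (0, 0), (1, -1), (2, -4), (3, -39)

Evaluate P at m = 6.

-996

Write P(m) = am^4 + bm³ + cm² + dm + e; the 5 given values yield a linear system in the 5 coefficients.
Solving, P(m) = -m^4 + m³ + 3m² - 4m.
Then P(6) = -996.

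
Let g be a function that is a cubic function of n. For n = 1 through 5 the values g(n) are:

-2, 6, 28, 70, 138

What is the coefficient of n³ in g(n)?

1

Write g(n) = an³ + bn² + cn + d; the 5 given values yield a linear system in the 4 coefficients.
Solving, g(n) = n³ + n² - 2n - 2.
The coefficient of n³ is 1.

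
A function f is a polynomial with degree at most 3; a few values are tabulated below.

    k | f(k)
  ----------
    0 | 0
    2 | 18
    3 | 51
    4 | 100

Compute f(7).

Write f(k) = ak³ + bk² + ck + d; the 4 given values yield a linear system in the 4 coefficients.
Solving, the leading coefficient vanishes, and f(k) = 8k² - 7k.
Then f(7) = 343.

343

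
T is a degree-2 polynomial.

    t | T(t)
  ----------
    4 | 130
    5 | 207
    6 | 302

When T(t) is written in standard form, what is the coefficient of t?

Write T(t) = at² + bt + c; the 3 given values yield a linear system in the 3 coefficients.
Solving, T(t) = 9t² - 4t + 2.
The coefficient of t is -4.

-4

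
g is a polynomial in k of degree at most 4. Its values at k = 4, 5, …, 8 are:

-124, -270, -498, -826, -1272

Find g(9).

-1854

First differences: -146, -228, -328, -446. Second differences: -82, -100, -118. Third differences: -18, -18.
Level-3 differences are constant, so g has degree 3.
Fitting a degree-3 polynomial gives g(k) = -3k³ + 4k² + k.
Then g(9) = -1854.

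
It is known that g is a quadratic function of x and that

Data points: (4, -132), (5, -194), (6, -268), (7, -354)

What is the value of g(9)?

Write g(x) = ax² + bx + c; the 4 given values yield a linear system in the 3 coefficients.
Solving, g(x) = -6x² - 8x - 4.
Then g(9) = -562.

-562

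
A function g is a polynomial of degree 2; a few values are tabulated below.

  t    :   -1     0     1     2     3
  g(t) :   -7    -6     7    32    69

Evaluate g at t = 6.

First differences: 1, 13, 25, 37. Second differences: 12, 12, 12.
Level-2 differences are constant, so g has degree 2.
Fitting a degree-2 polynomial gives g(t) = 6t² + 7t - 6.
Then g(6) = 252.

252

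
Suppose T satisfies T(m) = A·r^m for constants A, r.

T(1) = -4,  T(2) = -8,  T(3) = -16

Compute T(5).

Consecutive ratio: -8/(-4) = 2, and -16/(-8) = 2, so r = 2.
Then A·2^1 = -4 gives A = -2, and T(m) = -2·2^m.
T(5) = -2·2^5 = -64.

-64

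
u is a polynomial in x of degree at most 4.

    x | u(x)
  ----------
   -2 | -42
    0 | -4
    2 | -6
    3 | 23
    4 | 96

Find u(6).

446

Write u(x) = ax^4 + bx³ + cx² + dx + e; the 5 given values yield a linear system in the 5 coefficients.
Solving, the leading coefficient vanishes, and u(x) = 3x³ - 5x² - 3x - 4.
Then u(6) = 446.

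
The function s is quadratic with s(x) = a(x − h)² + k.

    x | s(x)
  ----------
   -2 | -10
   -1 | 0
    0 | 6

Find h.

1

First differences 10, 6; second difference -4 = 2a, so a = -2.
Expanding, the x-coefficient is −2ah = 4h; matching it to the data gives h = 1, and then k = 8.
So s(x) = -2(x − 1)² + 8.
Hence h = 1.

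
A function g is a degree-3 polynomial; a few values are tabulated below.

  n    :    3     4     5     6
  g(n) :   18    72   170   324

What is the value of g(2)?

-4

Write g(n) = an³ + bn² + cn + d; the 4 given values yield a linear system in the 4 coefficients.
Solving, g(n) = 2n³ - 2n² - 6n.
Then g(2) = -4.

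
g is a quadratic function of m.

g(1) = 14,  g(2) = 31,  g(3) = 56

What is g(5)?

Write g(m) = am² + bm + c; the 3 given values yield a linear system in the 3 coefficients.
Solving, g(m) = 4m² + 5m + 5.
Then g(5) = 130.

130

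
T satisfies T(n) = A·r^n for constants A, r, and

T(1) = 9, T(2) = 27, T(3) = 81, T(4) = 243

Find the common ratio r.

3

Consecutive ratio: 27/9 = 3, and 81/27 = 3, so r = 3.
Then A·3^1 = 9 gives A = 3, and T(n) = 3·3^n.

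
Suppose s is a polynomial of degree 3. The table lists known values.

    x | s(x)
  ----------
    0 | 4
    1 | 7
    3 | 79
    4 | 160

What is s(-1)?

15

Write s(x) = ax³ + bx² + cx + d; the 4 given values yield a linear system in the 4 coefficients.
Solving, s(x) = x³ + 7x² - 5x + 4.
Then s(-1) = 15.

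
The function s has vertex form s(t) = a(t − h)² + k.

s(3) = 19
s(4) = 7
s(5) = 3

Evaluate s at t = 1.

First differences -12, -4; second difference 8 = 2a, so a = 4.
Expanding, the t-coefficient is −2ah = -8h; matching it to the data gives h = 5, and then k = 3.
So s(t) = 4(t − 5)² + 3.
s(1) = 4·(-4)² + 3 = 67.

67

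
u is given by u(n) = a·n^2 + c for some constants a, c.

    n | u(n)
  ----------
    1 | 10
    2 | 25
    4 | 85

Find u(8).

From u(1) = 10 and u(2) = 25: 1a + c = 10 and 4a + c = 25.
Subtracting: 3a = 15, so a = 5; then c = 10 − 5·1 = 5.
So u(n) = 5n² + 5, and u(8) = 325.

325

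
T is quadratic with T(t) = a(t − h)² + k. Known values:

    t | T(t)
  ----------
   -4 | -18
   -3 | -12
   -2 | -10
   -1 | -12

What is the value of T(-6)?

First differences 6, 2, -2; second difference -4 = 2a, so a = -2.
Expanding, the t-coefficient is −2ah = 4h; matching it to the data gives h = -2, and then k = -10.
So T(t) = -2(t + 2)² − 10.
T(-6) = -2·(-4)² − 10 = -42.

-42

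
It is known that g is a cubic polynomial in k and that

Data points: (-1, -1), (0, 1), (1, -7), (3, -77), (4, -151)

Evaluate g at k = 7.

Write g(k) = ak³ + bk² + ck + d; the 5 given values yield a linear system in the 4 coefficients.
Solving, g(k) = -k³ - 5k² - 2k + 1.
Then g(7) = -601.

-601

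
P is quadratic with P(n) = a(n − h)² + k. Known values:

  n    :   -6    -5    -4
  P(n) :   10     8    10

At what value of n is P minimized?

-5

First differences -2, 2; second difference 4 = 2a, so a = 2.
Expanding, the n-coefficient is −2ah = -4h; matching it to the data gives h = -5, and then k = 8.
So P(n) = 2(n + 5)² + 8.
Hence h = -5.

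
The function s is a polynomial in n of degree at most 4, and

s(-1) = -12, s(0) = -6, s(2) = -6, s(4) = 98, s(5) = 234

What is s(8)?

Write s(n) = an^4 + bn³ + cn² + dn + e; the 5 given values yield a linear system in the 5 coefficients.
Solving, the leading coefficient vanishes, and s(n) = 3n³ - 5n² - 2n - 6.
Then s(8) = 1194.

1194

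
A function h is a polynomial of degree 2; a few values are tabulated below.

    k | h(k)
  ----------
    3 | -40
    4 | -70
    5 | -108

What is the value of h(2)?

Write h(k) = ak² + bk + c; the 3 given values yield a linear system in the 3 coefficients.
Solving, h(k) = -4k² - 2k + 2.
Then h(2) = -18.

-18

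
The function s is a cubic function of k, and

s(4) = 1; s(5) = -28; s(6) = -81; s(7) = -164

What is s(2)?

Write s(k) = ak³ + bk² + ck + d; the 4 given values yield a linear system in the 4 coefficients.
Solving, s(k) = -k³ + 3k² + 5k - 3.
Then s(2) = 11.

11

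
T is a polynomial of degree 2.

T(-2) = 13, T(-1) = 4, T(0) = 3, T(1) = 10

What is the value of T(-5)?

First differences: -9, -1, 7. Second differences: 8, 8.
Level-2 differences are constant, so T has degree 2.
Fitting a degree-2 polynomial gives T(m) = 4m² + 3m + 3.
Then T(-5) = 88.

88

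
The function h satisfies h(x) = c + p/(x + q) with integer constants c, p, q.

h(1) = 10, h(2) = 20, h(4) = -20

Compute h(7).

(h(x) − c)(x + q) = p for each data point; the three points give a linear system in c and q, then p follows.
Solving: c = 0, q = -3, p = -20, so h(x) = -20/(x − 3).
Then h(7) = 0 − 20/4 = -5.

-5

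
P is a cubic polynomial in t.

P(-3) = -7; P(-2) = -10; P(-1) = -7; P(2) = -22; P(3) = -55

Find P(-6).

Write P(t) = at³ + bt² + ct + d; the 5 given values yield a linear system in the 4 coefficients.
Solving, P(t) = -t³ - 3t² + t - 4.
Then P(-6) = 98.

98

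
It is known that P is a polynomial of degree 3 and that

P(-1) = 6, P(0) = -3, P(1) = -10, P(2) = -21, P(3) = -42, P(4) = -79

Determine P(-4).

First differences: -9, -7, -11, -21, -37. Second differences: 2, -4, -10, -16. Third differences: -6, -6, -6.
Level-3 differences are constant, so P has degree 3.
Fitting a degree-3 polynomial gives P(n) = -n³ + n² - 7n - 3.
Then P(-4) = 105.

105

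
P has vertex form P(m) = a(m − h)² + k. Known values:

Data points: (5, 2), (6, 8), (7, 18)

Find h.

4

First differences 6, 10; second difference 4 = 2a, so a = 2.
Expanding, the m-coefficient is −2ah = -4h; matching it to the data gives h = 4, and then k = 0.
So P(m) = 2(m − 4)² + 0.
Hence h = 4.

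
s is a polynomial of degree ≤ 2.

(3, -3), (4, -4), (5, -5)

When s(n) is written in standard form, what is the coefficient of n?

Write s(n) = an² + bn + c; the 3 given values yield a linear system in the 3 coefficients.
Solving, the leading coefficient vanishes, and s(n) = -n.
The coefficient of n is -1.

-1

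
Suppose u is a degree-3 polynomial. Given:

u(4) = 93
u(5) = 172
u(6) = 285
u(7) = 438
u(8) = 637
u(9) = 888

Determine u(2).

13

Write u(x) = ax³ + bx² + cx + d; the 6 given values yield a linear system in the 4 coefficients.
Solving, u(x) = x³ + 2x² - 3.
Then u(2) = 13.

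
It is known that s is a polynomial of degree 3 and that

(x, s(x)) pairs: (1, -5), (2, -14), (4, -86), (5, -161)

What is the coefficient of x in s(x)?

Write s(x) = ax³ + bx² + cx + d; the 4 given values yield a linear system in the 4 coefficients.
Solving, s(x) = -x³ - 2x² + 4x - 6.
The coefficient of x is 4.

4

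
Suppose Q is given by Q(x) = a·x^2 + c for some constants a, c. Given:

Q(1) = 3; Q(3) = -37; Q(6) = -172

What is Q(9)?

From Q(1) = 3 and Q(3) = -37: 1a + c = 3 and 9a + c = -37.
Subtracting: 8a = -40, so a = -5; then c = 3 − (-5)·1 = 8.
So Q(x) = -5x² + 8, and Q(9) = -397.

-397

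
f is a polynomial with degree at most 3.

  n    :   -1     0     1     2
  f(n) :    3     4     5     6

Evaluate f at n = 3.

7

First differences: 1, 1, 1.
Level-1 differences are constant, so f has degree 1.
Fitting a degree-1 polynomial gives f(n) = n + 4.
Then f(3) = 7.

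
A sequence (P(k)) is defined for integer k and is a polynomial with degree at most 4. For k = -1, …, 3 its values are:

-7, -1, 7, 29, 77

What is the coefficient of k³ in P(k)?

First differences: 6, 8, 22, 48. Second differences: 2, 14, 26. Third differences: 12, 12.
Level-3 differences are constant, so P has degree 3.
Fitting a degree-3 polynomial gives P(k) = 2k³ + k² + 5k - 1.
The coefficient of k³ is 2.

2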